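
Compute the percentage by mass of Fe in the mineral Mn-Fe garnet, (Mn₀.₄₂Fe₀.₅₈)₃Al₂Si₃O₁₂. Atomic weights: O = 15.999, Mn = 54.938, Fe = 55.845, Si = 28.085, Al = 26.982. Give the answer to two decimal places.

M((Mn₀.₄₂Fe₀.₅₈)₃Al₂Si₃O₁₂) = 496.599 g/mol.
Fe contributes 1.74 × 55.845 = 97.170 g per mole.
97.170/496.599 = 0.1957 → 19.57%.

19.57 wt%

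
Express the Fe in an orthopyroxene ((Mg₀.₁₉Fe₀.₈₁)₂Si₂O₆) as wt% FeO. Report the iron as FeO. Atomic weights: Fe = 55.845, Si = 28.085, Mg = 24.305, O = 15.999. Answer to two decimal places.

M((Mg₀.₁₉Fe₀.₈₁)₂Si₂O₆) = 251.869 g/mol; M(FeO) = 71.844 g/mol.
Moles FeO per formula unit = 1.62 Fe ÷ 1 = 1.6200.
FeO fraction = (1.6200 × 71.844) / 251.869 = 116.387/251.869 = 0.4621.

46.21 wt%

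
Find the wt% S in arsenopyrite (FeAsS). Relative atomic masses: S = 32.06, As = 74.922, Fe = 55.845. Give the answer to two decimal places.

M(FeAsS) = 162.827 g/mol.
S contributes 1 × 32.06 = 32.060 g per mole.
32.060/162.827 = 0.1969 → 19.69%.

19.69 wt%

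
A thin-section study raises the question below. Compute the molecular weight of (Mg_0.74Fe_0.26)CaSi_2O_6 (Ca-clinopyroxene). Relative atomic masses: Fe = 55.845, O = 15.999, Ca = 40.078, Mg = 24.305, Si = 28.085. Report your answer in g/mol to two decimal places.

224.75 g/mol

M = 0.74(24.305) + 0.26(55.845) + 1(40.078) + 2(28.085) + 6(15.999)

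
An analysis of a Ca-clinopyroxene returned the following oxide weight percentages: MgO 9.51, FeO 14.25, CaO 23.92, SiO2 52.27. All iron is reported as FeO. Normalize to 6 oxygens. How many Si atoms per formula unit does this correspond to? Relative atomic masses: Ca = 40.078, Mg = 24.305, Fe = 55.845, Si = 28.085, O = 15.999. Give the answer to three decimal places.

2.007 Si apfu

9.51 wt% MgO ÷ 40.304 g/mol = 0.23596 mol, giving 0.23596 Mg and 0.23596 O.
14.25 wt% FeO ÷ 71.844 g/mol = 0.19835 mol, giving 0.19835 Fe and 0.19835 O.
23.92 wt% CaO ÷ 56.077 g/mol = 0.42656 mol, giving 0.42656 Ca and 0.42656 O.
52.27 wt% SiO2 ÷ 60.083 g/mol = 0.86996 mol, giving 0.86996 Si and 1.73992 O.
Oxygen sums to 2.60079; scaling by 6/2.60079 = 2.30699 puts the formula on 6 O.
Si: 0.86996 × 2.30699 = 2.007 atoms per formula unit.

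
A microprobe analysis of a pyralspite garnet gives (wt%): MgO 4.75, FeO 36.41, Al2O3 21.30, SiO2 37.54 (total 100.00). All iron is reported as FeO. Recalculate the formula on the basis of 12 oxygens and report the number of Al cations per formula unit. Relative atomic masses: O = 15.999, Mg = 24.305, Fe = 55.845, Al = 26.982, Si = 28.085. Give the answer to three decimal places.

2.005 Al apfu

MgO: 4.75/40.304 = 0.11785 mol → 0.11785 mol Mg, 0.11785 mol O.
FeO: 36.41/71.844 = 0.50679 mol → 0.50679 mol Fe, 0.50679 mol O.
Al2O3: 21.30/101.961 = 0.20890 mol → 0.41780 mol Al, 0.62670 mol O.
SiO2: 37.54/60.083 = 0.62480 mol → 0.62480 mol Si, 1.24960 mol O.
Total oxygen = 2.50094 mol. Normalization factor = 12/2.50094 = 4.79820.
Al per 12 O = 0.41780 × 4.79820 = 2.005.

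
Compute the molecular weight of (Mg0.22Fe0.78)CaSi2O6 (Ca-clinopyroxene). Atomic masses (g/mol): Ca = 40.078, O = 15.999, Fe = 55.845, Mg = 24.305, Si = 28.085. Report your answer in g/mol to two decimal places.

241.15 g/mol

Mg: 0.22 × 24.305 = 5.3471
Fe: 0.78 × 55.845 = 43.5591
Ca: 1 × 40.078 = 40.0780
Si: 2 × 28.085 = 56.1700
O: 6 × 15.999 = 95.9940
Summing the contributions gives the formula mass.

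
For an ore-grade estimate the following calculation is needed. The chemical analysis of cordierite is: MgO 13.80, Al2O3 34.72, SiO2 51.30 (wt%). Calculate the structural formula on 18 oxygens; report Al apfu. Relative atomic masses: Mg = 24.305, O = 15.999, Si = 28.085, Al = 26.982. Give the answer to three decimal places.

3.991 Al apfu

13.80 wt% MgO ÷ 40.304 g/mol = 0.34240 mol, giving 0.34240 Mg and 0.34240 O.
34.72 wt% Al2O3 ÷ 101.961 g/mol = 0.34052 mol, giving 0.68104 Al and 1.02156 O.
51.30 wt% SiO2 ÷ 60.083 g/mol = 0.85382 mol, giving 0.85382 Si and 1.70764 O.
Oxygen sums to 3.07160; scaling by 18/3.07160 = 5.86014 puts the formula on 18 O.
Al: 0.68104 × 5.86014 = 3.991 atoms per formula unit.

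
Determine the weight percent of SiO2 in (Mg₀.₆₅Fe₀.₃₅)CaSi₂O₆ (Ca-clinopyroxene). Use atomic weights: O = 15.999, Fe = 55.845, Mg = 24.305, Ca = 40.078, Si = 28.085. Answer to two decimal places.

52.80 wt%

M((Mg₀.₆₅Fe₀.₃₅)CaSi₂O₆) = 227.586 g/mol; M(SiO2) = 60.083 g/mol.
Moles SiO2 per formula unit = 2 Si ÷ 1 = 2.0000.
SiO2 fraction = (2.0000 × 60.083) / 227.586 = 120.166/227.586 = 0.5280.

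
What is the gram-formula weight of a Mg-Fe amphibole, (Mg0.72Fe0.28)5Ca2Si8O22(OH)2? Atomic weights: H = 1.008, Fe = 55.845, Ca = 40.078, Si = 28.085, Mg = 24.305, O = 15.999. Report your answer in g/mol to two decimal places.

856.51 g/mol

The formula mass is the sum 3.60·24.305 + 1.40·55.845 + 2·40.078 + 8·28.085 + 24·15.999 + 2·1.008.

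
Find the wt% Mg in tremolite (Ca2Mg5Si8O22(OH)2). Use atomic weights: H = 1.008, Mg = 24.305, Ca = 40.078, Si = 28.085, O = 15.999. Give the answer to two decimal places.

Molar mass of Ca2Mg5Si8O22(OH)2: 2×40.078 + 5×24.305 + 8×28.085 + 24×15.999 + 2×1.008 = 812.353 g/mol.
Mass of Mg per formula unit: 5 × 24.305 = 121.525 g.
Weight fraction Mg = 121.525 / 812.353 = 0.1496.

14.96 weight percent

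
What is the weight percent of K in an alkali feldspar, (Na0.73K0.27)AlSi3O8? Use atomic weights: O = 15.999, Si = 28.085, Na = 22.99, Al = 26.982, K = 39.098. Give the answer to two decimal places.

3.96 mass %

Molar mass of (Na0.73K0.27)AlSi3O8: 0.73*22.99 + 0.27*39.098 + 1*26.982 + 3*28.085 + 8*15.999 = 266.568 g/mol.
Mass of K per formula unit: 0.27 × 39.098 = 10.556 g.
Weight fraction K = 10.556 / 266.568 = 0.0396.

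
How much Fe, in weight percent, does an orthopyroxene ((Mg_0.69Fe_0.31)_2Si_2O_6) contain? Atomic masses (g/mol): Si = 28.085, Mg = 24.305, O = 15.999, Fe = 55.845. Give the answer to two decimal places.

15.71 weight percent

M((Mg_0.69Fe_0.31)_2Si_2O_6) = 220.329 g/mol.
Fe contributes 0.62 × 55.845 = 34.624 g per mole.
34.624/220.329 = 0.1571 → 15.71%.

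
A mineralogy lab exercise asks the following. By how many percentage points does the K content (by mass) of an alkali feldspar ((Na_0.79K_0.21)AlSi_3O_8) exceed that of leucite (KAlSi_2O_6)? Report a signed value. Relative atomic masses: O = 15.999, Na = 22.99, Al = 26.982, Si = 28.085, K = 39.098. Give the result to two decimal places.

M((Na_0.79K_0.21)AlSi_3O_8) = 265.602 g/mol, so wt% K = 8.211/265.602 × 100 = 3.09%.
M(KAlSi_2O_6) = 218.244 g/mol, so wt% K = 39.098/218.244 × 100 = 17.91%.
3.09 − 17.91 = -14.82 pp.

-14.82 percentage points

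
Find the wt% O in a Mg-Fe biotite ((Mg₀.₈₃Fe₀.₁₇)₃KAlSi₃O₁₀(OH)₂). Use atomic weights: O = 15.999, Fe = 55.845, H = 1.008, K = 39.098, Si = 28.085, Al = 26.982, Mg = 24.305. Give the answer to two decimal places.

44.30 weight percent

Molar mass of (Mg₀.₈₃Fe₀.₁₇)₃KAlSi₃O₁₀(OH)₂: 2.49×24.305 + 0.51×55.845 + 1×39.098 + 1×26.982 + 3×28.085 + 12×15.999 + 2×1.008 = 433.339 g/mol.
Mass of O per formula unit: 12 × 15.999 = 191.988 g.
Weight fraction O = 191.988 / 433.339 = 0.4430.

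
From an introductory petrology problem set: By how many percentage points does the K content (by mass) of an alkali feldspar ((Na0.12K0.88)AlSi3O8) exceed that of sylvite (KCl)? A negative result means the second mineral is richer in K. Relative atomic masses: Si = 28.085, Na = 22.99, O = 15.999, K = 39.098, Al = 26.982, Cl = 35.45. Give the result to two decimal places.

M((Na0.12K0.88)AlSi3O8) = 276.394 g/mol, so wt% K = 34.406/276.394 × 100 = 12.45%.
M(KCl) = 74.548 g/mol, so wt% K = 39.098/74.548 × 100 = 52.45%.
12.45 − 52.45 = -40.00 pp.

-40.00 percentage points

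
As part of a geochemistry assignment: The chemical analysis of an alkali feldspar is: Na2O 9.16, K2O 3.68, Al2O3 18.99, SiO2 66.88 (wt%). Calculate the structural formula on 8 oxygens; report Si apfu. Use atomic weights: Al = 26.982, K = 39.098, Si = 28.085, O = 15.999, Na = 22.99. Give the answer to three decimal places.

Na2O: 9.16/61.979 = 0.14779 mol → 0.29558 mol Na, 0.14779 mol O.
K2O: 3.68/94.195 = 0.03907 mol → 0.07814 mol K, 0.03907 mol O.
Al2O3: 18.99/101.961 = 0.18625 mol → 0.37250 mol Al, 0.55875 mol O.
SiO2: 66.88/60.083 = 1.11313 mol → 1.11313 mol Si, 2.22626 mol O.
Total oxygen = 2.97187 mol. Normalization factor = 8/2.97187 = 2.69191.
Si per 8 O = 1.11313 × 2.69191 = 2.996.

2.996 Si apfu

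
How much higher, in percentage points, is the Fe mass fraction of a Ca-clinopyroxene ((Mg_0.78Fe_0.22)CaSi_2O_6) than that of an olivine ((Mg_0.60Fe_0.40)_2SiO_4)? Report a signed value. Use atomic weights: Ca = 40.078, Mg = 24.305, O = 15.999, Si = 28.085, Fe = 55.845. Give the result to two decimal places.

Fe in (Mg_0.78Fe_0.22)CaSi_2O_6: molar mass 223.486 g/mol; 0.22×55.845 = 12.286 g → 5.50 wt%.
Fe in (Mg_0.60Fe_0.40)_2SiO_4: molar mass 165.923 g/mol; 0.80×55.845 = 44.676 g → 26.93 wt%.
Difference = 5.50 − 26.93 = -21.43 percentage points.

-21.43 percentage points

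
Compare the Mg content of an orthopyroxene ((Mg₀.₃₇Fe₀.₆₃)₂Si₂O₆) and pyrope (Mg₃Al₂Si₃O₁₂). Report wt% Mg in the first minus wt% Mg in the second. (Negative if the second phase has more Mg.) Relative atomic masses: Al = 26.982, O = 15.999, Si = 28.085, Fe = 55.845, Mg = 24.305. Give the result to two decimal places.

-10.61 percentage points

First mineral: 17.986 g Mg in 240.514 g formula = 7.48 wt% Mg.
Second mineral: 72.915 g Mg in 403.122 g formula = 18.09 wt% Mg.
7.48% − 18.09% gives a difference of -10.61 percentage points.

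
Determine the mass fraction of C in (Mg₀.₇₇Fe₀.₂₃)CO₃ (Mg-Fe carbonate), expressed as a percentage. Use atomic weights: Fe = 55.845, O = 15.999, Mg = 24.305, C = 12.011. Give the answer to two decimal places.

13.12 weight percent

Molar mass of (Mg₀.₇₇Fe₀.₂₃)CO₃: 0.77×24.305 + 0.23×55.845 + 1×12.011 + 3×15.999 = 91.567 g/mol.
Mass of C per formula unit: 1 × 12.011 = 12.011 g.
Weight fraction C = 12.011 / 91.567 = 0.1312.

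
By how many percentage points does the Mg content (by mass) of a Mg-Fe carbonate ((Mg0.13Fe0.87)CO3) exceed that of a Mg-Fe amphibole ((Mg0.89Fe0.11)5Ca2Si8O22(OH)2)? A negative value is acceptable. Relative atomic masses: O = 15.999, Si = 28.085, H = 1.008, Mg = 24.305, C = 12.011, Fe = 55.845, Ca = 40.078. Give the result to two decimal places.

First mineral: 3.160 g Mg in 111.753 g formula = 2.83 wt% Mg.
Second mineral: 108.157 g Mg in 829.700 g formula = 13.04 wt% Mg.
2.83% − 13.04% gives a difference of -10.21 percentage points.

-10.21 percentage points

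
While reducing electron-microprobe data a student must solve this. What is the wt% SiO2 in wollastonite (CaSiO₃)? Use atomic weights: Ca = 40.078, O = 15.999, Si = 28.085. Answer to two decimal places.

Formula mass = 116.160 g/mol.
1 Si → 1.0000 mol SiO2 per formula unit; M(SiO2) = 60.083, so SiO2 mass = 60.083 g.
60.083/116.160 × 100 = 51.72 wt%.

51.72 wt%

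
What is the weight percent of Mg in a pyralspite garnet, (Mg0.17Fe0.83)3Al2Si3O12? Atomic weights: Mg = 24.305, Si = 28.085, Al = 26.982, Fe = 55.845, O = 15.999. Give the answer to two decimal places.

Molar mass of (Mg0.17Fe0.83)3Al2Si3O12: 0.51·24.305 + 2.49·55.845 + 2·26.982 + 3·28.085 + 12·15.999 = 481.657 g/mol.
Mass of Mg per formula unit: 0.51 × 24.305 = 12.396 g.
Weight fraction Mg = 12.396 / 481.657 = 0.0257.

2.57 wt%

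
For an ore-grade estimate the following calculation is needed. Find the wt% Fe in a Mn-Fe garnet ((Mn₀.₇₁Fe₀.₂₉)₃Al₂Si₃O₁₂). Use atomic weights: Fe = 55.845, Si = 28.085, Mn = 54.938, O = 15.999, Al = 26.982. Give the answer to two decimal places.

Molar mass of (Mn₀.₇₁Fe₀.₂₉)₃Al₂Si₃O₁₂: 2.13·54.938 + 0.87·55.845 + 2·26.982 + 3·28.085 + 12·15.999 = 495.810 g/mol.
Mass of Fe per formula unit: 0.87 × 55.845 = 48.585 g.
Weight fraction Fe = 48.585 / 495.810 = 0.0980.

9.80 wt%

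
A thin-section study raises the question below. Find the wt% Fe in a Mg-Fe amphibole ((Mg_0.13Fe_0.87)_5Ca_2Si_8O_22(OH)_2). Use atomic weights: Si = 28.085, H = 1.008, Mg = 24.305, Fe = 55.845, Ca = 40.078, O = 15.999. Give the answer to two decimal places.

25.58 wt%

M((Mg_0.13Fe_0.87)_5Ca_2Si_8O_22(OH)_2) = 949.552 g/mol.
Fe contributes 4.35 × 55.845 = 242.926 g per mole.
242.926/949.552 = 0.2558 → 25.58%.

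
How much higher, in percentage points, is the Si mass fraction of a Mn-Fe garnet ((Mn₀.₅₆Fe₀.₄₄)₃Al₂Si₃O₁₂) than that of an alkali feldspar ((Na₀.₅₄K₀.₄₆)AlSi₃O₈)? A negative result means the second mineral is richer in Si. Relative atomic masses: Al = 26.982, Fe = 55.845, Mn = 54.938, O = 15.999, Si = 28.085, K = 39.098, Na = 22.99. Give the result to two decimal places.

First mineral: 84.255 g Si in 496.218 g formula = 16.98 wt% Si.
Second mineral: 84.255 g Si in 269.629 g formula = 31.25 wt% Si.
16.98% − 31.25% gives a difference of -14.27 percentage points.

-14.27 percentage points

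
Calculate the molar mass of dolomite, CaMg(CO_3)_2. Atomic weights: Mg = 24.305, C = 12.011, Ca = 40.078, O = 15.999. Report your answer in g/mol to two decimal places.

184.40 g/mol

The formula mass is the sum 1*40.078 + 1*24.305 + 2*12.011 + 6*15.999.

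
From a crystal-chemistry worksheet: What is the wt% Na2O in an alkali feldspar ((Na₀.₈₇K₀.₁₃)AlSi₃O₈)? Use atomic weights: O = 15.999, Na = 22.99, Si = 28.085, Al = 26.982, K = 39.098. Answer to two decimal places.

10.20 wt%

Formula mass = 264.313 g/mol.
0.87 Na → 0.4350 mol Na2O per formula unit; M(Na2O) = 61.979, so Na2O mass = 26.961 g.
26.961/264.313 × 100 = 10.20 wt%.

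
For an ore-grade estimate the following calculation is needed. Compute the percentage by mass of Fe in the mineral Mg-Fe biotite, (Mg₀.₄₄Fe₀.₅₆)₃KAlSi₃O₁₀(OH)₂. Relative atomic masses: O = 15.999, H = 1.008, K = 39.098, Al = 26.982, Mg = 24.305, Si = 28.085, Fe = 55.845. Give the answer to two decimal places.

19.95 weight percent

Formula mass = 1.32×24.305 + 1.68×55.845 + 1×39.098 + 1×26.982 + 3×28.085 + 12×15.999 + 2×1.008 = 470.241 g/mol, of which 93.820 g is Fe.
So Fe makes up 93.820/470.241 = 0.1995 of the mass, i.e. 19.95%.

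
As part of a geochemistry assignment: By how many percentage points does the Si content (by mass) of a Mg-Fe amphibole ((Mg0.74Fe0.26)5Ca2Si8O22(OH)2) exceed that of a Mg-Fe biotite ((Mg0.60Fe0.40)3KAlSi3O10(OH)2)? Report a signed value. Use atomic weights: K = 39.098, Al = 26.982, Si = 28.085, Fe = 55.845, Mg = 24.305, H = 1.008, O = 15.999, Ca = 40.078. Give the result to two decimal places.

Si in (Mg0.74Fe0.26)5Ca2Si8O22(OH)2: molar mass 853.355 g/mol; 8×28.085 = 224.680 g → 26.33 wt%.
Si in (Mg0.60Fe0.40)3KAlSi3O10(OH)2: molar mass 455.102 g/mol; 3×28.085 = 84.255 g → 18.51 wt%.
Difference = 26.33 − 18.51 = 7.82 percentage points.

7.82 percentage points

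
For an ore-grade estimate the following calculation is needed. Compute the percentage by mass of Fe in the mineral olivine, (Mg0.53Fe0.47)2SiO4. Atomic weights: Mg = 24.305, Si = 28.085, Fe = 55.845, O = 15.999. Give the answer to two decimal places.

M((Mg0.53Fe0.47)2SiO4) = 170.339 g/mol.
Fe contributes 0.94 × 55.845 = 52.494 g per mole.
52.494/170.339 = 0.3082 → 30.82%.

30.82 mass %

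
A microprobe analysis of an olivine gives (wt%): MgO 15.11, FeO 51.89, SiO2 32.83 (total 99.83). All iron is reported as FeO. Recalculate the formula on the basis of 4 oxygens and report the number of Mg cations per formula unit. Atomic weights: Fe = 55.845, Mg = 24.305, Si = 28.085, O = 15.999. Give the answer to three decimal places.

0.685 Mg apfu

15.11 wt% MgO ÷ 40.304 g/mol = 0.37490 mol, giving 0.37490 Mg and 0.37490 O.
51.89 wt% FeO ÷ 71.844 g/mol = 0.72226 mol, giving 0.72226 Fe and 0.72226 O.
32.83 wt% SiO2 ÷ 60.083 g/mol = 0.54641 mol, giving 0.54641 Si and 1.09282 O.
Oxygen sums to 2.18998; scaling by 4/2.18998 = 1.82650 puts the formula on 4 O.
Mg: 0.37490 × 1.82650 = 0.685 atoms per formula unit.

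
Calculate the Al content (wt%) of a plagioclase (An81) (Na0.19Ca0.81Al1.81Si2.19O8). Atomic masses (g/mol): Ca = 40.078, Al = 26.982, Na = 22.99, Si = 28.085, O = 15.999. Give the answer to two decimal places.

Formula mass = 0.19·22.99 + 0.81·40.078 + 1.81·26.982 + 2.19·28.085 + 8·15.999 = 275.167 g/mol, of which 48.837 g is Al.
So Al makes up 48.837/275.167 = 0.1775 of the mass, i.e. 17.75%.

17.75 wt%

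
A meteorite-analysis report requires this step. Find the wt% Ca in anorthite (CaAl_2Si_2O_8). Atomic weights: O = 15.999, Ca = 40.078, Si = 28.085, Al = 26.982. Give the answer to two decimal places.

Formula mass = 1×40.078 + 2×26.982 + 2×28.085 + 8×15.999 = 278.204 g/mol, of which 40.078 g is Ca.
So Ca makes up 40.078/278.204 = 0.1441 of the mass, i.e. 14.41%.

14.41 weight percent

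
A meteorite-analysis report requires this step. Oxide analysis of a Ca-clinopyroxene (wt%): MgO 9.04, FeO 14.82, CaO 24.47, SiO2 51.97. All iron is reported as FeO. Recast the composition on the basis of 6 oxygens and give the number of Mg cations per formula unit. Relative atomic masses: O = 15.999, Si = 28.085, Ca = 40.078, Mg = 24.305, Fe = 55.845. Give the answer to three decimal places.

MgO (M=40.304): mol = 0.22430; Mg = 0.22430, O = 0.22430.
FeO (M=71.844): mol = 0.20628; Fe = 0.20628, O = 0.20628.
CaO (M=56.077): mol = 0.43636; Ca = 0.43636, O = 0.43636.
SiO2 (M=60.083): mol = 0.86497; Si = 0.86497, O = 1.72994.
ΣO = 2.59688; factor = 6/ΣO = 2.31046.
Mg apfu = 0.22430 × 2.31046 = 0.518.

0.518 Mg apfu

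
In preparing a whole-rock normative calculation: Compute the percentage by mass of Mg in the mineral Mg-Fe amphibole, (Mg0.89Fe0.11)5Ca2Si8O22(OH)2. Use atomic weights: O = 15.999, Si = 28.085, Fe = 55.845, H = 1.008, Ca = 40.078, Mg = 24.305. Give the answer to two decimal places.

M((Mg0.89Fe0.11)5Ca2Si8O22(OH)2) = 829.700 g/mol.
Mg contributes 4.45 × 24.305 = 108.157 g per mole.
108.157/829.700 = 0.1304 → 13.04%.

13.04 mass %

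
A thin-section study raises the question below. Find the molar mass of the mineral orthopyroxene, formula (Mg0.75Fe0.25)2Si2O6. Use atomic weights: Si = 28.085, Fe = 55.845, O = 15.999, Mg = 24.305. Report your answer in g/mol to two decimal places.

216.54 g/mol

Mg: 1.50 × 24.305 = 36.4575
Fe: 0.50 × 55.845 = 27.9225
Si: 2 × 28.085 = 56.1700
O: 6 × 15.999 = 95.9940
Summing the contributions gives the formula mass.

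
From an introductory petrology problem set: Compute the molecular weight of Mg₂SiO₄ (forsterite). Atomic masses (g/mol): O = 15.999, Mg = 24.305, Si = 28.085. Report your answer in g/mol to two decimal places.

Mg: 2 × 24.305 = 48.6100
Si: 1 × 28.085 = 28.0850
O: 4 × 15.999 = 63.9960
Summing the contributions gives the formula mass.

140.69 g/mol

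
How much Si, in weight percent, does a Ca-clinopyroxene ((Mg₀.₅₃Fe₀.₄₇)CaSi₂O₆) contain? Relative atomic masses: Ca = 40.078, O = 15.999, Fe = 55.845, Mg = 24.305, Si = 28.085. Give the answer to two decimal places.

Formula mass = 0.53×24.305 + 0.47×55.845 + 1×40.078 + 2×28.085 + 6×15.999 = 231.371 g/mol, of which 56.170 g is Si.
So Si makes up 56.170/231.371 = 0.2428 of the mass, i.e. 24.28%.

24.28 weight percent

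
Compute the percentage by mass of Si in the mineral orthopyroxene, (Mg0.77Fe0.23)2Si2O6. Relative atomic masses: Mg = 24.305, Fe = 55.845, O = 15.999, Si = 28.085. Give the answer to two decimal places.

26.09 weight percent

Formula mass = 1.54×24.305 + 0.46×55.845 + 2×28.085 + 6×15.999 = 215.282 g/mol, of which 56.170 g is Si.
So Si makes up 56.170/215.282 = 0.2609 of the mass, i.e. 26.09%.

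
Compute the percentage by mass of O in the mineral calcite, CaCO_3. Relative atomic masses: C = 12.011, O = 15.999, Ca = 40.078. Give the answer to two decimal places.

Molar mass of CaCO_3: 1*40.078 + 1*12.011 + 3*15.999 = 100.086 g/mol.
Mass of O per formula unit: 3 × 15.999 = 47.997 g.
Weight fraction O = 47.997 / 100.086 = 0.4796.

47.96 wt%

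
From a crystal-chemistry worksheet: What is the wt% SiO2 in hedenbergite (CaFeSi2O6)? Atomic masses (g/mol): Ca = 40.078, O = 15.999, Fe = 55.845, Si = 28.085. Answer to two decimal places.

Molar mass of CaFeSi2O6 = 1×40.078 + 1×55.845 + 2×28.085 + 6×15.999 = 248.087 g/mol.
Each formula unit contains 2 Si, equivalent to 2/1 = 2.0000 mol SiO2.
M(SiO2) = 1×28.085 + 2×15.999 = 60.083 g/mol.
Mass of SiO2 per formula unit = 2.0000 × 60.083 = 120.166 g.
SiO2 wt% = 120.166 / 248.087 × 100 = 48.44%.

48.44 wt%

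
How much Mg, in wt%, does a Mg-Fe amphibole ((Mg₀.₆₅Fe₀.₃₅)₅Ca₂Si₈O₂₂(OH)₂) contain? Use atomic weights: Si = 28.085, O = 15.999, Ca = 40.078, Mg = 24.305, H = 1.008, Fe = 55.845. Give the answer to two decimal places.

9.11 wt%

Formula mass = 3.25·24.305 + 1.75·55.845 + 2·40.078 + 8·28.085 + 24·15.999 + 2·1.008 = 867.548 g/mol, of which 78.991 g is Mg.
So Mg makes up 78.991/867.548 = 0.0911 of the mass, i.e. 9.11%.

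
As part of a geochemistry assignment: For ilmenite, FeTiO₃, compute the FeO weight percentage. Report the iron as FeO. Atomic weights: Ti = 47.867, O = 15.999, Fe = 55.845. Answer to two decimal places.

47.36 wt%

Formula mass = 151.709 g/mol.
1 Fe → 1.0000 mol FeO per formula unit; M(FeO) = 71.844, so FeO mass = 71.844 g.
71.844/151.709 × 100 = 47.36 wt%.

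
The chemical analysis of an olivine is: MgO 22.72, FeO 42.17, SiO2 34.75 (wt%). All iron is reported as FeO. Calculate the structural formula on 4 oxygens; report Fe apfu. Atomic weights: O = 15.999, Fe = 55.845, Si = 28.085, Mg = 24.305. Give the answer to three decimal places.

MgO (M=40.304): mol = 0.56372; Mg = 0.56372, O = 0.56372.
FeO (M=71.844): mol = 0.58697; Fe = 0.58697, O = 0.58697.
SiO2 (M=60.083): mol = 0.57837; Si = 0.57837, O = 1.15674.
ΣO = 2.30743; factor = 4/ΣO = 1.73353.
Fe apfu = 0.58697 × 1.73353 = 1.018.

1.018 Fe apfu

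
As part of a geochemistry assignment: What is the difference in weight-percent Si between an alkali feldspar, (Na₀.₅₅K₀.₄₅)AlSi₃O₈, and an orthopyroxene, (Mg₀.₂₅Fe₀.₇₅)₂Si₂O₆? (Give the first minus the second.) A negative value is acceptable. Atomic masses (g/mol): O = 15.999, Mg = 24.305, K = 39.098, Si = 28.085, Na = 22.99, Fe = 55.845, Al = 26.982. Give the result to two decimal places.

8.63 percentage points

First mineral: 84.255 g Si in 269.468 g formula = 31.27 wt% Si.
Second mineral: 56.170 g Si in 248.084 g formula = 22.64 wt% Si.
31.27% − 22.64% gives a difference of 8.63 percentage points.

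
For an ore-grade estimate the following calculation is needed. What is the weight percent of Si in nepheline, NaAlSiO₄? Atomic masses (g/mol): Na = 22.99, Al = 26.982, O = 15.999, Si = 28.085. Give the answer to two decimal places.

Molar mass of NaAlSiO₄: 1×22.99 + 1×26.982 + 1×28.085 + 4×15.999 = 142.053 g/mol.
Mass of Si per formula unit: 1 × 28.085 = 28.085 g.
Weight fraction Si = 28.085 / 142.053 = 0.1977.

19.77 wt%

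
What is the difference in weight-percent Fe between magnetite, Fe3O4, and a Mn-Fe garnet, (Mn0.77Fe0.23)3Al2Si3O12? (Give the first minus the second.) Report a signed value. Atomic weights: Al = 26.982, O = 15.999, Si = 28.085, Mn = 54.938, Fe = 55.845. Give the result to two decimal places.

First mineral: 167.535 g Fe in 231.531 g formula = 72.36 wt% Fe.
Second mineral: 38.533 g Fe in 495.647 g formula = 7.77 wt% Fe.
72.36% − 7.77% gives a difference of 64.59 percentage points.

64.59 percentage points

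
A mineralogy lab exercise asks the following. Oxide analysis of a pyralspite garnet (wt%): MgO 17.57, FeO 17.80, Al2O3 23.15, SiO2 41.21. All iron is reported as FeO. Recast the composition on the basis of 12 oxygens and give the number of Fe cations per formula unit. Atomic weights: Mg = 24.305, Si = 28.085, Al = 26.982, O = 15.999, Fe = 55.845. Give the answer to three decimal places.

17.57 wt% MgO ÷ 40.304 g/mol = 0.43594 mol, giving 0.43594 Mg and 0.43594 O.
17.80 wt% FeO ÷ 71.844 g/mol = 0.24776 mol, giving 0.24776 Fe and 0.24776 O.
23.15 wt% Al2O3 ÷ 101.961 g/mol = 0.22705 mol, giving 0.45410 Al and 0.68115 O.
41.21 wt% SiO2 ÷ 60.083 g/mol = 0.68588 mol, giving 0.68588 Si and 1.37176 O.
Oxygen sums to 2.73661; scaling by 12/2.73661 = 4.38499 puts the formula on 12 O.
Fe: 0.24776 × 4.38499 = 1.086 atoms per formula unit.

1.086 Fe apfu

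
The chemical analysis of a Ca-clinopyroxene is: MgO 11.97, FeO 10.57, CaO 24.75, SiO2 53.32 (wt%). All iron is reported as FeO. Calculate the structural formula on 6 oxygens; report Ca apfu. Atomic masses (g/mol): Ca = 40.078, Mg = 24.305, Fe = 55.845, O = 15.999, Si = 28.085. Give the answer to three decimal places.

MgO: 11.97/40.304 = 0.29699 mol → 0.29699 mol Mg, 0.29699 mol O.
FeO: 10.57/71.844 = 0.14712 mol → 0.14712 mol Fe, 0.14712 mol O.
CaO: 24.75/56.077 = 0.44136 mol → 0.44136 mol Ca, 0.44136 mol O.
SiO2: 53.32/60.083 = 0.88744 mol → 0.88744 mol Si, 1.77488 mol O.
Total oxygen = 2.66035 mol. Normalization factor = 6/2.66035 = 2.25534.
Ca per 6 O = 0.44136 × 2.25534 = 0.995.

0.995 Ca apfu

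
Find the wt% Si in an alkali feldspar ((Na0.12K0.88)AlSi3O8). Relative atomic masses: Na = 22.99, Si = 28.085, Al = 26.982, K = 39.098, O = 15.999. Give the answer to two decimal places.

Molar mass of (Na0.12K0.88)AlSi3O8: 0.12*22.99 + 0.88*39.098 + 1*26.982 + 3*28.085 + 8*15.999 = 276.394 g/mol.
Mass of Si per formula unit: 3 × 28.085 = 84.255 g.
Weight fraction Si = 84.255 / 276.394 = 0.3048.

30.48 wt%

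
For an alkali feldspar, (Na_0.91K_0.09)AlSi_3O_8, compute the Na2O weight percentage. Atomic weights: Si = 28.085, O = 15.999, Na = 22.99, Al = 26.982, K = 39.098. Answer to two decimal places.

M((Na_0.91K_0.09)AlSi_3O_8) = 263.669 g/mol; M(Na2O) = 61.979 g/mol.
Moles Na2O per formula unit = 0.91 Na ÷ 2 = 0.4550.
Na2O fraction = (0.4550 × 61.979) / 263.669 = 28.200/263.669 = 0.1070.

10.70 wt%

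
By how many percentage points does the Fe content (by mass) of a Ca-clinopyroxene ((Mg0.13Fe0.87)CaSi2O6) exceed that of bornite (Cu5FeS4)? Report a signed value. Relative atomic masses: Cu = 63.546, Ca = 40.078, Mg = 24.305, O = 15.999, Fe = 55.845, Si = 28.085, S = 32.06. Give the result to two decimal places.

8.78 percentage points

Fe in (Mg0.13Fe0.87)CaSi2O6: molar mass 243.987 g/mol; 0.87×55.845 = 48.585 g → 19.91 wt%.
Fe in Cu5FeS4: molar mass 501.815 g/mol; 1×55.845 = 55.845 g → 11.13 wt%.
Difference = 19.91 − 11.13 = 8.78 percentage points.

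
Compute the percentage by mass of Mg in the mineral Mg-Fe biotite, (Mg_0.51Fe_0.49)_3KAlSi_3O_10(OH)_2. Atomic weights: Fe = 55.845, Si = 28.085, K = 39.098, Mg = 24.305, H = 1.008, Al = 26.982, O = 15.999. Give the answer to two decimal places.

M((Mg_0.51Fe_0.49)_3KAlSi_3O_10(OH)_2) = 463.618 g/mol.
Mg contributes 1.53 × 24.305 = 37.187 g per mole.
37.187/463.618 = 0.0802 → 8.02%.

8.02 weight percent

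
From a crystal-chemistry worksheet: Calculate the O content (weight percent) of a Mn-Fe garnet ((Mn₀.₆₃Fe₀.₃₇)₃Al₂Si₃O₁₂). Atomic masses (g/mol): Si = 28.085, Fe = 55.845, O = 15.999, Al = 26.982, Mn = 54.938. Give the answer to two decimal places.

Formula mass = 1.89*54.938 + 1.11*55.845 + 2*26.982 + 3*28.085 + 12*15.999 = 496.028 g/mol, of which 191.988 g is O.
So O makes up 191.988/496.028 = 0.3871 of the mass, i.e. 38.71%.

38.71 weight percent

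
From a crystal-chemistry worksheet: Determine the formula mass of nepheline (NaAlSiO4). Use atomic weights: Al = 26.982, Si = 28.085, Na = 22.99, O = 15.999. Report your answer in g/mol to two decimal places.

Na: 1 × 22.99 = 22.9900
Al: 1 × 26.982 = 26.9820
Si: 1 × 28.085 = 28.0850
O: 4 × 15.999 = 63.9960
Summing the contributions gives the formula mass.

142.05 g/mol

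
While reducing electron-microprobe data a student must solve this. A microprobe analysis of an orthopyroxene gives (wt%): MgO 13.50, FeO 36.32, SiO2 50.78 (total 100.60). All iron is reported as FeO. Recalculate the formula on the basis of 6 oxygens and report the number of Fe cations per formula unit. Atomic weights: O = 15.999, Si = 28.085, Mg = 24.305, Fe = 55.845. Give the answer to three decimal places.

1.199 Fe apfu

MgO (M=40.304): mol = 0.33495; Mg = 0.33495, O = 0.33495.
FeO (M=71.844): mol = 0.50554; Fe = 0.50554, O = 0.50554.
SiO2 (M=60.083): mol = 0.84516; Si = 0.84516, O = 1.69032.
ΣO = 2.53081; factor = 6/ΣO = 2.37078.
Fe apfu = 0.50554 × 2.37078 = 1.199.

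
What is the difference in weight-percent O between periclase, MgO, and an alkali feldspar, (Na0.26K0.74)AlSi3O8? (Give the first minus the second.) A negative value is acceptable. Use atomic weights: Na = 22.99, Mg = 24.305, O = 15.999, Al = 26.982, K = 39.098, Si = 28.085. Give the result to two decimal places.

-6.99 percentage points

First mineral: 15.999 g O in 40.304 g formula = 39.70 wt% O.
Second mineral: 127.992 g O in 274.139 g formula = 46.69 wt% O.
39.70% − 46.69% gives a difference of -6.99 percentage points.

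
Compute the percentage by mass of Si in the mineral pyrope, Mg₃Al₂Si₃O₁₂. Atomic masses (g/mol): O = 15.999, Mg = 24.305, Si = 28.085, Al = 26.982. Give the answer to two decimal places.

20.90 wt%

M(Mg₃Al₂Si₃O₁₂) = 403.122 g/mol.
Si contributes 3 × 28.085 = 84.255 g per mole.
84.255/403.122 = 0.2090 → 20.90%.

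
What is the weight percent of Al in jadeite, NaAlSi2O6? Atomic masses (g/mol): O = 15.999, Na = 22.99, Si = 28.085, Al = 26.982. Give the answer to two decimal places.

M(NaAlSi2O6) = 202.136 g/mol.
Al contributes 1 × 26.982 = 26.982 g per mole.
26.982/202.136 = 0.1335 → 13.35%.

13.35 wt%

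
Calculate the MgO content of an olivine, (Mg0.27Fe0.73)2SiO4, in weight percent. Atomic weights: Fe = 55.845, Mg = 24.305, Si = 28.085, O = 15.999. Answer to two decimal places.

11.65 wt%

Molar mass of (Mg0.27Fe0.73)2SiO4 = 0.54·24.305 + 1.46·55.845 + 1·28.085 + 4·15.999 = 186.739 g/mol.
Each formula unit contains 0.54 Mg, equivalent to 0.54/1 = 0.5400 mol MgO.
M(MgO) = 1×24.305 + 1×15.999 = 40.304 g/mol.
Mass of MgO per formula unit = 0.5400 × 40.304 = 21.764 g.
MgO wt% = 21.764 / 186.739 × 100 = 11.65%.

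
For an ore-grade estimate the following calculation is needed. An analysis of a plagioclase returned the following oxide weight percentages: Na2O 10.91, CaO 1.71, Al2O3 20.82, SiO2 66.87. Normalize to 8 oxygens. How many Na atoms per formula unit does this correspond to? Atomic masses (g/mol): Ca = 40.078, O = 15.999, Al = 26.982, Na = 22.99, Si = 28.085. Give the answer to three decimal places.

0.925 Na apfu

Na2O (M=61.979): mol = 0.17603; Na = 0.35206, O = 0.17603.
CaO (M=56.077): mol = 0.03049; Ca = 0.03049, O = 0.03049.
Al2O3 (M=101.961): mol = 0.20420; Al = 0.40840, O = 0.61260.
SiO2 (M=60.083): mol = 1.11296; Si = 1.11296, O = 2.22592.
ΣO = 3.04504; factor = 8/ΣO = 2.62722.
Na apfu = 0.35206 × 2.62722 = 0.925.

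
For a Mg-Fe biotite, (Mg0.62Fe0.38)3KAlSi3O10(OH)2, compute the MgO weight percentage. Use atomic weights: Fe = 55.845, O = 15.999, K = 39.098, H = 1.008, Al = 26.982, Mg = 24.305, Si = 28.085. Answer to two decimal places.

16.54 wt%

Molar mass of (Mg0.62Fe0.38)3KAlSi3O10(OH)2 = 1.86·24.305 + 1.14·55.845 + 1·39.098 + 1·26.982 + 3·28.085 + 12·15.999 + 2·1.008 = 453.210 g/mol.
Each formula unit contains 1.86 Mg, equivalent to 1.86/1 = 1.8600 mol MgO.
M(MgO) = 1×24.305 + 1×15.999 = 40.304 g/mol.
Mass of MgO per formula unit = 1.8600 × 40.304 = 74.965 g.
MgO wt% = 74.965 / 453.210 × 100 = 16.54%.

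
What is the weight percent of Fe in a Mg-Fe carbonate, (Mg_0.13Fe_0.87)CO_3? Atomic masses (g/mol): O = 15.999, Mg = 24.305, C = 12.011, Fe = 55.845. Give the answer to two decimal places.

Molar mass of (Mg_0.13Fe_0.87)CO_3: 0.13·24.305 + 0.87·55.845 + 1·12.011 + 3·15.999 = 111.753 g/mol.
Mass of Fe per formula unit: 0.87 × 55.845 = 48.585 g.
Weight fraction Fe = 48.585 / 111.753 = 0.4348.

43.48 wt%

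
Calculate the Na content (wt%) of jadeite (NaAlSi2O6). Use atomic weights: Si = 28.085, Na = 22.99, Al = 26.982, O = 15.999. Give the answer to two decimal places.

11.37 wt%

Molar mass of NaAlSi2O6: 1*22.99 + 1*26.982 + 2*28.085 + 6*15.999 = 202.136 g/mol.
Mass of Na per formula unit: 1 × 22.99 = 22.990 g.
Weight fraction Na = 22.990 / 202.136 = 0.1137.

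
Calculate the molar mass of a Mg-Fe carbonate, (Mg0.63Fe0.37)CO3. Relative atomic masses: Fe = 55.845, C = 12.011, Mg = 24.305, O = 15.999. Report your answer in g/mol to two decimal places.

M = 0.63×24.305 + 0.37×55.845 + 1×12.011 + 3×15.999

95.98 g/mol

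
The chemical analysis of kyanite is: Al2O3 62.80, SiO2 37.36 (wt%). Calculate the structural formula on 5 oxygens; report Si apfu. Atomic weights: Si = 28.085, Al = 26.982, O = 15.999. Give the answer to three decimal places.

Al2O3: 62.80/101.961 = 0.61592 mol → 1.23184 mol Al, 1.84776 mol O.
SiO2: 37.36/60.083 = 0.62181 mol → 0.62181 mol Si, 1.24362 mol O.
Total oxygen = 3.09138 mol. Normalization factor = 5/3.09138 = 1.61740.
Si per 5 O = 0.62181 × 1.61740 = 1.006.

1.006 Si apfu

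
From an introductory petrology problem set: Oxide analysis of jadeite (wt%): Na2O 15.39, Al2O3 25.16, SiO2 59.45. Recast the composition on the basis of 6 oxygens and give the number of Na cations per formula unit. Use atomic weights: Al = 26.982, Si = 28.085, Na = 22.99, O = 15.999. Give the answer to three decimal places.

1.004 Na apfu

Na2O: 15.39/61.979 = 0.24831 mol → 0.49662 mol Na, 0.24831 mol O.
Al2O3: 25.16/101.961 = 0.24676 mol → 0.49352 mol Al, 0.74028 mol O.
SiO2: 59.45/60.083 = 0.98946 mol → 0.98946 mol Si, 1.97892 mol O.
Total oxygen = 2.96751 mol. Normalization factor = 6/2.96751 = 2.02190.
Na per 6 O = 0.49662 × 2.02190 = 1.004.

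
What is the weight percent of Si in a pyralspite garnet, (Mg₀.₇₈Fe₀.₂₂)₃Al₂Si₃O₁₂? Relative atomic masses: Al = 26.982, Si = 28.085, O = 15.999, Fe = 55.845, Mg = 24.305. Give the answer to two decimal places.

Formula mass = 2.34×24.305 + 0.66×55.845 + 2×26.982 + 3×28.085 + 12×15.999 = 423.938 g/mol, of which 84.255 g is Si.
So Si makes up 84.255/423.938 = 0.1987 of the mass, i.e. 19.87%.

19.87 weight percent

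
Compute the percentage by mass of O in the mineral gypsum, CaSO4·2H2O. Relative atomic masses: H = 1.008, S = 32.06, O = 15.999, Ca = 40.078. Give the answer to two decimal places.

M(CaSO4·2H2O) = 172.164 g/mol.
O contributes 6 × 15.999 = 95.994 g per mole.
95.994/172.164 = 0.5576 → 55.76%.

55.76 wt%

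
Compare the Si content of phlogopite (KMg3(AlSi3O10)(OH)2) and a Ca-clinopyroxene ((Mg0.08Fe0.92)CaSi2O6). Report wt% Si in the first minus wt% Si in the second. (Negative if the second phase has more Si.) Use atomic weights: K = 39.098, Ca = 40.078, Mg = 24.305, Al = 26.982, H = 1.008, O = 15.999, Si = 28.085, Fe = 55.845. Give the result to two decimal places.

-2.68 percentage points

First mineral: 84.255 g Si in 417.254 g formula = 20.19 wt% Si.
Second mineral: 56.170 g Si in 245.564 g formula = 22.87 wt% Si.
20.19% − 22.87% gives a difference of -2.68 percentage points.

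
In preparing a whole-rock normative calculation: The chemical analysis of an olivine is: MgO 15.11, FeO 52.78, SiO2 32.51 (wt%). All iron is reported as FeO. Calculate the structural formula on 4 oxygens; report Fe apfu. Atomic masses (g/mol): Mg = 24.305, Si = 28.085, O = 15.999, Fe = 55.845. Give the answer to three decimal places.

MgO (M=40.304): mol = 0.37490; Mg = 0.37490, O = 0.37490.
FeO (M=71.844): mol = 0.73465; Fe = 0.73465, O = 0.73465.
SiO2 (M=60.083): mol = 0.54108; Si = 0.54108, O = 1.08216.
ΣO = 2.19171; factor = 4/ΣO = 1.82506.
Fe apfu = 0.73465 × 1.82506 = 1.341.

1.341 Fe apfu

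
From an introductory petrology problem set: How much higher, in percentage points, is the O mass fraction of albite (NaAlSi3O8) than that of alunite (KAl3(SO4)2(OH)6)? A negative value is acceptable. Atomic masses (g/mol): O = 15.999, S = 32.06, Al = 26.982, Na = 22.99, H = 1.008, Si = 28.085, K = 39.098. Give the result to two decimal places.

-5.27 percentage points

First mineral: 127.992 g O in 262.219 g formula = 48.81 wt% O.
Second mineral: 223.986 g O in 414.198 g formula = 54.08 wt% O.
48.81% − 54.08% gives a difference of -5.27 percentage points.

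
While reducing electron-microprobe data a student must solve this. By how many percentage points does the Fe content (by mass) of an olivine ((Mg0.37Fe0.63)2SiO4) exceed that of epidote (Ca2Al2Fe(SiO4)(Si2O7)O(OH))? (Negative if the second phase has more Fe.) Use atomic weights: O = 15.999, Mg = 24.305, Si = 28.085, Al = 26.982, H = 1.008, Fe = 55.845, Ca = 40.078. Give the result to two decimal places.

27.44 percentage points

Fe in (Mg0.37Fe0.63)2SiO4: molar mass 180.431 g/mol; 1.26×55.845 = 70.365 g → 39.00 wt%.
Fe in Ca2Al2Fe(SiO4)(Si2O7)O(OH): molar mass 483.215 g/mol; 1×55.845 = 55.845 g → 11.56 wt%.
Difference = 39.00 − 11.56 = 27.44 percentage points.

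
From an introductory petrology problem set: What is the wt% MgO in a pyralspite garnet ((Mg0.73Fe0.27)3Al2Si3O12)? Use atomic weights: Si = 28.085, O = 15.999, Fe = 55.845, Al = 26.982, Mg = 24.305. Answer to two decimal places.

Formula mass = 428.669 g/mol.
2.19 Mg → 2.1900 mol MgO per formula unit; M(MgO) = 40.304, so MgO mass = 88.266 g.
88.266/428.669 × 100 = 20.59 wt%.

20.59 wt%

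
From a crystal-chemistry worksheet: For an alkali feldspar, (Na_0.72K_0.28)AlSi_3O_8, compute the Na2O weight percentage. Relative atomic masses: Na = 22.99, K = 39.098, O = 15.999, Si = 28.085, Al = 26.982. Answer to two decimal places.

8.37 wt%

M((Na_0.72K_0.28)AlSi_3O_8) = 266.729 g/mol; M(Na2O) = 61.979 g/mol.
Moles Na2O per formula unit = 0.72 Na ÷ 2 = 0.3600.
Na2O fraction = (0.3600 × 61.979) / 266.729 = 22.312/266.729 = 0.0837.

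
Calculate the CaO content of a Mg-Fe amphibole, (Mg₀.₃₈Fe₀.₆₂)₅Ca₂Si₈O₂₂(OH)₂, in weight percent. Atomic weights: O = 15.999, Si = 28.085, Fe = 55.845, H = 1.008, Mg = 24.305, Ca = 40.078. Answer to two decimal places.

M((Mg₀.₃₈Fe₀.₆₂)₅Ca₂Si₈O₂₂(OH)₂) = 910.127 g/mol; M(CaO) = 56.077 g/mol.
Moles CaO per formula unit = 2 Ca ÷ 1 = 2.0000.
CaO fraction = (2.0000 × 56.077) / 910.127 = 112.154/910.127 = 0.1232.

12.32 wt%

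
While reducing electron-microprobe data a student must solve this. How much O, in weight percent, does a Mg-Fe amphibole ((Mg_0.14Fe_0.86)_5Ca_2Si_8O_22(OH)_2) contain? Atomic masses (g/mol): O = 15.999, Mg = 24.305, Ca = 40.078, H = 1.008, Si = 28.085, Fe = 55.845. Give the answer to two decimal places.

40.50 weight percent

Formula mass = 0.70·24.305 + 4.30·55.845 + 2·40.078 + 8·28.085 + 24·15.999 + 2·1.008 = 947.975 g/mol, of which 383.976 g is O.
So O makes up 383.976/947.975 = 0.4050 of the mass, i.e. 40.50%.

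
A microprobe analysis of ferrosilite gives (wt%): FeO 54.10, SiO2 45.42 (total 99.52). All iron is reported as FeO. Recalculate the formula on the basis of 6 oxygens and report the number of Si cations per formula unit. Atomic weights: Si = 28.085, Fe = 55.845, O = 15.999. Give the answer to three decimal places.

2.003 Si apfu

FeO (M=71.844): mol = 0.75302; Fe = 0.75302, O = 0.75302.
SiO2 (M=60.083): mol = 0.75595; Si = 0.75595, O = 1.51190.
ΣO = 2.26492; factor = 6/ΣO = 2.64910.
Si apfu = 0.75595 × 2.64910 = 2.003.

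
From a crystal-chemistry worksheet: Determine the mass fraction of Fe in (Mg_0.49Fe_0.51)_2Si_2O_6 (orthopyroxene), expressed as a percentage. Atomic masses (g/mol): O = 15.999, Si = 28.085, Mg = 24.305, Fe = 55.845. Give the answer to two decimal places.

24.45 weight percent

Formula mass = 0.98·24.305 + 1.02·55.845 + 2·28.085 + 6·15.999 = 232.945 g/mol, of which 56.962 g is Fe.
So Fe makes up 56.962/232.945 = 0.2445 of the mass, i.e. 24.45%.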